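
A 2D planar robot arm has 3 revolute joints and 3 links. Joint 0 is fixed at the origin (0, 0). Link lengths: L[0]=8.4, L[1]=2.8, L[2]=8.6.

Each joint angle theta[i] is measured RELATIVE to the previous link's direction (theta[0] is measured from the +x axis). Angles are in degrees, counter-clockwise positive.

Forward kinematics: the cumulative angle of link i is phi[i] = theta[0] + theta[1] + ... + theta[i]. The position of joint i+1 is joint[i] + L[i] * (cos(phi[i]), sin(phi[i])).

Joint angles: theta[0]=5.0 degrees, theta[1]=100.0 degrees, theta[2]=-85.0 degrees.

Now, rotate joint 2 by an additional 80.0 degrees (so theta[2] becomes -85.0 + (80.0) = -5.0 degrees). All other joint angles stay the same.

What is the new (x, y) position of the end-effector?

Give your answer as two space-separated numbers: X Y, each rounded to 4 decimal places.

Answer: 6.1500 11.9060

Derivation:
joint[0] = (0.0000, 0.0000)  (base)
link 0: phi[0] = 5 = 5 deg
  cos(5 deg) = 0.9962, sin(5 deg) = 0.0872
  joint[1] = (0.0000, 0.0000) + 8.4 * (0.9962, 0.0872) = (0.0000 + 8.3680, 0.0000 + 0.7321) = (8.3680, 0.7321)
link 1: phi[1] = 5 + 100 = 105 deg
  cos(105 deg) = -0.2588, sin(105 deg) = 0.9659
  joint[2] = (8.3680, 0.7321) + 2.8 * (-0.2588, 0.9659) = (8.3680 + -0.7247, 0.7321 + 2.7046) = (7.6433, 3.4367)
link 2: phi[2] = 5 + 100 + -5 = 100 deg
  cos(100 deg) = -0.1736, sin(100 deg) = 0.9848
  joint[3] = (7.6433, 3.4367) + 8.6 * (-0.1736, 0.9848) = (7.6433 + -1.4934, 3.4367 + 8.4693) = (6.1500, 11.9060)
End effector: (6.1500, 11.9060)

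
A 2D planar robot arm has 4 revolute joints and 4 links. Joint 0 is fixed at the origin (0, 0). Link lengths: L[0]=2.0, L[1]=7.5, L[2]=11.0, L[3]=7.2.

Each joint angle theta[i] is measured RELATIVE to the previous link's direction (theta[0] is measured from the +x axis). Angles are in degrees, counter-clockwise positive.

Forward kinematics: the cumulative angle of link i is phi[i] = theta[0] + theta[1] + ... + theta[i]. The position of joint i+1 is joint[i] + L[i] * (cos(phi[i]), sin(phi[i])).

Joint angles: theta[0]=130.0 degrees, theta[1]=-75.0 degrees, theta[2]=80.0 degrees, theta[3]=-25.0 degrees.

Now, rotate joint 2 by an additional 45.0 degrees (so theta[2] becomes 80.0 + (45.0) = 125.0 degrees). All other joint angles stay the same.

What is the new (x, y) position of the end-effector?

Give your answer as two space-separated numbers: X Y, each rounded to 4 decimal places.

joint[0] = (0.0000, 0.0000)  (base)
link 0: phi[0] = 130 = 130 deg
  cos(130 deg) = -0.6428, sin(130 deg) = 0.7660
  joint[1] = (0.0000, 0.0000) + 2 * (-0.6428, 0.7660) = (0.0000 + -1.2856, 0.0000 + 1.5321) = (-1.2856, 1.5321)
link 1: phi[1] = 130 + -75 = 55 deg
  cos(55 deg) = 0.5736, sin(55 deg) = 0.8192
  joint[2] = (-1.2856, 1.5321) + 7.5 * (0.5736, 0.8192) = (-1.2856 + 4.3018, 1.5321 + 6.1436) = (3.0162, 7.6757)
link 2: phi[2] = 130 + -75 + 125 = 180 deg
  cos(180 deg) = -1.0000, sin(180 deg) = 0.0000
  joint[3] = (3.0162, 7.6757) + 11 * (-1.0000, 0.0000) = (3.0162 + -11.0000, 7.6757 + 0.0000) = (-7.9838, 7.6757)
link 3: phi[3] = 130 + -75 + 125 + -25 = 155 deg
  cos(155 deg) = -0.9063, sin(155 deg) = 0.4226
  joint[4] = (-7.9838, 7.6757) + 7.2 * (-0.9063, 0.4226) = (-7.9838 + -6.5254, 7.6757 + 3.0429) = (-14.5092, 10.7186)
End effector: (-14.5092, 10.7186)

Answer: -14.5092 10.7186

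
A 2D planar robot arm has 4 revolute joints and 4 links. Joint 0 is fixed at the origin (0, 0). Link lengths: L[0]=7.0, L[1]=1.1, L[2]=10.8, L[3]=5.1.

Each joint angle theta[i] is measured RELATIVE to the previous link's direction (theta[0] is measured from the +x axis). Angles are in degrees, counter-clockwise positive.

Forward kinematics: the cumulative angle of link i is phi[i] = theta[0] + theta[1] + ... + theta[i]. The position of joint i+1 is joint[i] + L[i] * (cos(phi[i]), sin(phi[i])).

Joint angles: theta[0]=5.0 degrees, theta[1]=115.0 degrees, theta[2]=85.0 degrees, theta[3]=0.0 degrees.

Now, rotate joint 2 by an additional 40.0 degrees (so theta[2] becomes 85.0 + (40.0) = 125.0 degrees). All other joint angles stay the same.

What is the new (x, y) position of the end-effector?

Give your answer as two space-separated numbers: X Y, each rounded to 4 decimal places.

Answer: -0.2963 -12.8476

Derivation:
joint[0] = (0.0000, 0.0000)  (base)
link 0: phi[0] = 5 = 5 deg
  cos(5 deg) = 0.9962, sin(5 deg) = 0.0872
  joint[1] = (0.0000, 0.0000) + 7 * (0.9962, 0.0872) = (0.0000 + 6.9734, 0.0000 + 0.6101) = (6.9734, 0.6101)
link 1: phi[1] = 5 + 115 = 120 deg
  cos(120 deg) = -0.5000, sin(120 deg) = 0.8660
  joint[2] = (6.9734, 0.6101) + 1.1 * (-0.5000, 0.8660) = (6.9734 + -0.5500, 0.6101 + 0.9526) = (6.4234, 1.5627)
link 2: phi[2] = 5 + 115 + 125 = 245 deg
  cos(245 deg) = -0.4226, sin(245 deg) = -0.9063
  joint[3] = (6.4234, 1.5627) + 10.8 * (-0.4226, -0.9063) = (6.4234 + -4.5643, 1.5627 + -9.7881) = (1.8591, -8.2254)
link 3: phi[3] = 5 + 115 + 125 + 0 = 245 deg
  cos(245 deg) = -0.4226, sin(245 deg) = -0.9063
  joint[4] = (1.8591, -8.2254) + 5.1 * (-0.4226, -0.9063) = (1.8591 + -2.1554, -8.2254 + -4.6222) = (-0.2963, -12.8476)
End effector: (-0.2963, -12.8476)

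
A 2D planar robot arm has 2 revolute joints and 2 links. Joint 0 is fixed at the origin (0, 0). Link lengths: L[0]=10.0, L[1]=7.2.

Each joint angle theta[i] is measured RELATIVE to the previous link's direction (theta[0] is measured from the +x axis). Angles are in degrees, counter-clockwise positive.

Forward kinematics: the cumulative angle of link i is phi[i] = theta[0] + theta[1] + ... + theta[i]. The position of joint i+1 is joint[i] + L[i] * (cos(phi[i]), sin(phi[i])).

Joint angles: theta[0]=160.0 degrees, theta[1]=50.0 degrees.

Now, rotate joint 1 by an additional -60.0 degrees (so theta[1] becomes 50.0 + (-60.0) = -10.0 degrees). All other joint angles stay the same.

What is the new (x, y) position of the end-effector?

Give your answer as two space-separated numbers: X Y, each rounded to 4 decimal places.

joint[0] = (0.0000, 0.0000)  (base)
link 0: phi[0] = 160 = 160 deg
  cos(160 deg) = -0.9397, sin(160 deg) = 0.3420
  joint[1] = (0.0000, 0.0000) + 10 * (-0.9397, 0.3420) = (0.0000 + -9.3969, 0.0000 + 3.4202) = (-9.3969, 3.4202)
link 1: phi[1] = 160 + -10 = 150 deg
  cos(150 deg) = -0.8660, sin(150 deg) = 0.5000
  joint[2] = (-9.3969, 3.4202) + 7.2 * (-0.8660, 0.5000) = (-9.3969 + -6.2354, 3.4202 + 3.6000) = (-15.6323, 7.0202)
End effector: (-15.6323, 7.0202)

Answer: -15.6323 7.0202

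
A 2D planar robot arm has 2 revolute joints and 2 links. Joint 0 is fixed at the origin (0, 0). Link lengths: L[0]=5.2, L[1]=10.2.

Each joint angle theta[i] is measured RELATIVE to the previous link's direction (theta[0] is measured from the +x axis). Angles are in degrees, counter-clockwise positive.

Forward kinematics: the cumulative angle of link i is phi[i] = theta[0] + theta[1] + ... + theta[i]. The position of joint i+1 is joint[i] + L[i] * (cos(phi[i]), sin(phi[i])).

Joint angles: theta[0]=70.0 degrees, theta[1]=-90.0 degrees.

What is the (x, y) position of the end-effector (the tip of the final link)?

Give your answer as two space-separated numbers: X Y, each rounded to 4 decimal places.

Answer: 11.3634 1.3978

Derivation:
joint[0] = (0.0000, 0.0000)  (base)
link 0: phi[0] = 70 = 70 deg
  cos(70 deg) = 0.3420, sin(70 deg) = 0.9397
  joint[1] = (0.0000, 0.0000) + 5.2 * (0.3420, 0.9397) = (0.0000 + 1.7785, 0.0000 + 4.8864) = (1.7785, 4.8864)
link 1: phi[1] = 70 + -90 = -20 deg
  cos(-20 deg) = 0.9397, sin(-20 deg) = -0.3420
  joint[2] = (1.7785, 4.8864) + 10.2 * (0.9397, -0.3420) = (1.7785 + 9.5849, 4.8864 + -3.4886) = (11.3634, 1.3978)
End effector: (11.3634, 1.3978)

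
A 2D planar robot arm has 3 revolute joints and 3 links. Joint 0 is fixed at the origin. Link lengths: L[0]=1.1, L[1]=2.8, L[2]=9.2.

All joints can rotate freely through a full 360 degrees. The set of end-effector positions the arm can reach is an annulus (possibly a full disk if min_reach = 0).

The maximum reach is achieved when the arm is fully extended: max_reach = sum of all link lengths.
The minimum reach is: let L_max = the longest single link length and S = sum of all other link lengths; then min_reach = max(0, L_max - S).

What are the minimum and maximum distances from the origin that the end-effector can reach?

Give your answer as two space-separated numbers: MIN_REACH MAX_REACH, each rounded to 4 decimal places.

Link lengths: [1.1, 2.8, 9.2]
max_reach = 1.1 + 2.8 + 9.2 = 13.1
L_max = max([1.1, 2.8, 9.2]) = 9.2
S (sum of others) = 13.1 - 9.2 = 3.9
min_reach = max(0, 9.2 - 3.9) = max(0, 5.3) = 5.3

Answer: 5.3000 13.1000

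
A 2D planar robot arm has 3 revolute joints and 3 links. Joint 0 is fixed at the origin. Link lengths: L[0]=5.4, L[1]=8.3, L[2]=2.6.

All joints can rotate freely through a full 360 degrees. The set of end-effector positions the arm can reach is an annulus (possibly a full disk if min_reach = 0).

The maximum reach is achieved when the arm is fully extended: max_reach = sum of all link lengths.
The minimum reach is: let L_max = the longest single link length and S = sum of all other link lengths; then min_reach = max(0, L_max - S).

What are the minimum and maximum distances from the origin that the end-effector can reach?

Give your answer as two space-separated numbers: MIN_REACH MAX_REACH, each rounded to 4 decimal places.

Answer: 0.3000 16.3000

Derivation:
Link lengths: [5.4, 8.3, 2.6]
max_reach = 5.4 + 8.3 + 2.6 = 16.3
L_max = max([5.4, 8.3, 2.6]) = 8.3
S (sum of others) = 16.3 - 8.3 = 8
min_reach = max(0, 8.3 - 8) = max(0, 0.3) = 0.3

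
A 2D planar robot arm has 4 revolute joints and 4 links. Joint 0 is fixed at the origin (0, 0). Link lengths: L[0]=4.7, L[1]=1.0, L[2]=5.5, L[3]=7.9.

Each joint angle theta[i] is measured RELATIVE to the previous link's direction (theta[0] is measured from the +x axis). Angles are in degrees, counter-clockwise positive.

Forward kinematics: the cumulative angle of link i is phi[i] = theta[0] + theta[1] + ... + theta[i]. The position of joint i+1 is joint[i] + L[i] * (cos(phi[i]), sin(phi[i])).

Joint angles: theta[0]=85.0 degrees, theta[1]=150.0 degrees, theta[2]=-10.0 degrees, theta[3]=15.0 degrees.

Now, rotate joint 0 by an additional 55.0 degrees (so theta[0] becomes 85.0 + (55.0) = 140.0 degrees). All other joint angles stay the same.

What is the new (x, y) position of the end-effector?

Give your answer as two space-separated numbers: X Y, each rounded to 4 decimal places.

joint[0] = (0.0000, 0.0000)  (base)
link 0: phi[0] = 140 = 140 deg
  cos(140 deg) = -0.7660, sin(140 deg) = 0.6428
  joint[1] = (0.0000, 0.0000) + 4.7 * (-0.7660, 0.6428) = (0.0000 + -3.6004, 0.0000 + 3.0211) = (-3.6004, 3.0211)
link 1: phi[1] = 140 + 150 = 290 deg
  cos(290 deg) = 0.3420, sin(290 deg) = -0.9397
  joint[2] = (-3.6004, 3.0211) + 1 * (0.3420, -0.9397) = (-3.6004 + 0.3420, 3.0211 + -0.9397) = (-3.2584, 2.0814)
link 2: phi[2] = 140 + 150 + -10 = 280 deg
  cos(280 deg) = 0.1736, sin(280 deg) = -0.9848
  joint[3] = (-3.2584, 2.0814) + 5.5 * (0.1736, -0.9848) = (-3.2584 + 0.9551, 2.0814 + -5.4164) = (-2.3033, -3.3350)
link 3: phi[3] = 140 + 150 + -10 + 15 = 295 deg
  cos(295 deg) = 0.4226, sin(295 deg) = -0.9063
  joint[4] = (-2.3033, -3.3350) + 7.9 * (0.4226, -0.9063) = (-2.3033 + 3.3387, -3.3350 + -7.1598) = (1.0354, -10.4949)
End effector: (1.0354, -10.4949)

Answer: 1.0354 -10.4949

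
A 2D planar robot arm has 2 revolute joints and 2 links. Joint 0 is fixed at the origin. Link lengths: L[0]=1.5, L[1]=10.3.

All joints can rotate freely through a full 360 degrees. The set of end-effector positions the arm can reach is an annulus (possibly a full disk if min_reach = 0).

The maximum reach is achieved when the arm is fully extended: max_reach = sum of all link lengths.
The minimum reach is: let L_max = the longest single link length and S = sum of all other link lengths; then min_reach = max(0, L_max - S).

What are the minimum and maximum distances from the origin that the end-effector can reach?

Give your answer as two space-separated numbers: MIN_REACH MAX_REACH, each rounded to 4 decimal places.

Answer: 8.8000 11.8000

Derivation:
Link lengths: [1.5, 10.3]
max_reach = 1.5 + 10.3 = 11.8
L_max = max([1.5, 10.3]) = 10.3
S (sum of others) = 11.8 - 10.3 = 1.5
min_reach = max(0, 10.3 - 1.5) = max(0, 8.8) = 8.8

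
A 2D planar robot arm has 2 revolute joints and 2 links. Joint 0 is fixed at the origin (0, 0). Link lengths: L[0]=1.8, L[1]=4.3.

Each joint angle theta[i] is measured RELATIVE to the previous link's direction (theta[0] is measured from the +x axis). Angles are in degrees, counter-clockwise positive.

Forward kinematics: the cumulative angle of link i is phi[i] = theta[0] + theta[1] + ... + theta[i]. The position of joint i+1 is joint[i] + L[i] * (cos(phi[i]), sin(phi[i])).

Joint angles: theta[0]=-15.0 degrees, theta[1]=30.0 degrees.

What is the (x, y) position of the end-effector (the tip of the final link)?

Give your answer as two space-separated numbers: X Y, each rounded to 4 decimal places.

joint[0] = (0.0000, 0.0000)  (base)
link 0: phi[0] = -15 = -15 deg
  cos(-15 deg) = 0.9659, sin(-15 deg) = -0.2588
  joint[1] = (0.0000, 0.0000) + 1.8 * (0.9659, -0.2588) = (0.0000 + 1.7387, 0.0000 + -0.4659) = (1.7387, -0.4659)
link 1: phi[1] = -15 + 30 = 15 deg
  cos(15 deg) = 0.9659, sin(15 deg) = 0.2588
  joint[2] = (1.7387, -0.4659) + 4.3 * (0.9659, 0.2588) = (1.7387 + 4.1535, -0.4659 + 1.1129) = (5.8921, 0.6470)
End effector: (5.8921, 0.6470)

Answer: 5.8921 0.6470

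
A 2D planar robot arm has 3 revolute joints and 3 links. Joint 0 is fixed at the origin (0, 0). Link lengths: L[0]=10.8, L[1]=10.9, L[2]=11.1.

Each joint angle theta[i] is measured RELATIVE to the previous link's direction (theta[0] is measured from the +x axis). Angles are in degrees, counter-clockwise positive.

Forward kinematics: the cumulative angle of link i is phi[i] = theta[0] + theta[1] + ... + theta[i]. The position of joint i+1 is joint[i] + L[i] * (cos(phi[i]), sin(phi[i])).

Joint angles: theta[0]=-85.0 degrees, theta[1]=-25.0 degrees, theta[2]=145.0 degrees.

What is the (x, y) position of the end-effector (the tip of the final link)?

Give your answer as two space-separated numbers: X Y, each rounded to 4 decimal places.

joint[0] = (0.0000, 0.0000)  (base)
link 0: phi[0] = -85 = -85 deg
  cos(-85 deg) = 0.0872, sin(-85 deg) = -0.9962
  joint[1] = (0.0000, 0.0000) + 10.8 * (0.0872, -0.9962) = (0.0000 + 0.9413, 0.0000 + -10.7589) = (0.9413, -10.7589)
link 1: phi[1] = -85 + -25 = -110 deg
  cos(-110 deg) = -0.3420, sin(-110 deg) = -0.9397
  joint[2] = (0.9413, -10.7589) + 10.9 * (-0.3420, -0.9397) = (0.9413 + -3.7280, -10.7589 + -10.2426) = (-2.7867, -21.0016)
link 2: phi[2] = -85 + -25 + 145 = 35 deg
  cos(35 deg) = 0.8192, sin(35 deg) = 0.5736
  joint[3] = (-2.7867, -21.0016) + 11.1 * (0.8192, 0.5736) = (-2.7867 + 9.0926, -21.0016 + 6.3667) = (6.3059, -14.6349)
End effector: (6.3059, -14.6349)

Answer: 6.3059 -14.6349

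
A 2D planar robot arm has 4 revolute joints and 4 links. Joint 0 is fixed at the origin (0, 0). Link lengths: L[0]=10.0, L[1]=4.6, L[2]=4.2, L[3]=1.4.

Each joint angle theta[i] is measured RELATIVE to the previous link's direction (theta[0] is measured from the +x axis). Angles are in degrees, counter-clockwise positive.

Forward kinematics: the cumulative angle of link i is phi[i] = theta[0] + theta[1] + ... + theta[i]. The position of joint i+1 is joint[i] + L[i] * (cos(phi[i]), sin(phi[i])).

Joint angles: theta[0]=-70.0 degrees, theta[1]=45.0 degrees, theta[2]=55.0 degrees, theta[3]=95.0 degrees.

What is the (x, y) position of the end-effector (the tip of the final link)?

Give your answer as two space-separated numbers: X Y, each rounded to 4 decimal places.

joint[0] = (0.0000, 0.0000)  (base)
link 0: phi[0] = -70 = -70 deg
  cos(-70 deg) = 0.3420, sin(-70 deg) = -0.9397
  joint[1] = (0.0000, 0.0000) + 10 * (0.3420, -0.9397) = (0.0000 + 3.4202, 0.0000 + -9.3969) = (3.4202, -9.3969)
link 1: phi[1] = -70 + 45 = -25 deg
  cos(-25 deg) = 0.9063, sin(-25 deg) = -0.4226
  joint[2] = (3.4202, -9.3969) + 4.6 * (0.9063, -0.4226) = (3.4202 + 4.1690, -9.3969 + -1.9440) = (7.5892, -11.3410)
link 2: phi[2] = -70 + 45 + 55 = 30 deg
  cos(30 deg) = 0.8660, sin(30 deg) = 0.5000
  joint[3] = (7.5892, -11.3410) + 4.2 * (0.8660, 0.5000) = (7.5892 + 3.6373, -11.3410 + 2.1000) = (11.2265, -9.2410)
link 3: phi[3] = -70 + 45 + 55 + 95 = 125 deg
  cos(125 deg) = -0.5736, sin(125 deg) = 0.8192
  joint[4] = (11.2265, -9.2410) + 1.4 * (-0.5736, 0.8192) = (11.2265 + -0.8030, -9.2410 + 1.1468) = (10.4235, -8.0942)
End effector: (10.4235, -8.0942)

Answer: 10.4235 -8.0942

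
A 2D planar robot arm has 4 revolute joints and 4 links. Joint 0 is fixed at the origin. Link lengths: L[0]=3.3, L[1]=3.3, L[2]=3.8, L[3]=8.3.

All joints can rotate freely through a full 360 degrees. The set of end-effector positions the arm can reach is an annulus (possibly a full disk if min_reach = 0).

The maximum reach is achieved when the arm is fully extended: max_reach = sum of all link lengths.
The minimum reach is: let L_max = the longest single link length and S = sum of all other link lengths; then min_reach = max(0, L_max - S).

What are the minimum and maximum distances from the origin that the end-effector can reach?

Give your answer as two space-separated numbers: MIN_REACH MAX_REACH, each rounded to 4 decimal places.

Link lengths: [3.3, 3.3, 3.8, 8.3]
max_reach = 3.3 + 3.3 + 3.8 + 8.3 = 18.7
L_max = max([3.3, 3.3, 3.8, 8.3]) = 8.3
S (sum of others) = 18.7 - 8.3 = 10.4
min_reach = max(0, 8.3 - 10.4) = max(0, -2.1) = 0

Answer: 0.0000 18.7000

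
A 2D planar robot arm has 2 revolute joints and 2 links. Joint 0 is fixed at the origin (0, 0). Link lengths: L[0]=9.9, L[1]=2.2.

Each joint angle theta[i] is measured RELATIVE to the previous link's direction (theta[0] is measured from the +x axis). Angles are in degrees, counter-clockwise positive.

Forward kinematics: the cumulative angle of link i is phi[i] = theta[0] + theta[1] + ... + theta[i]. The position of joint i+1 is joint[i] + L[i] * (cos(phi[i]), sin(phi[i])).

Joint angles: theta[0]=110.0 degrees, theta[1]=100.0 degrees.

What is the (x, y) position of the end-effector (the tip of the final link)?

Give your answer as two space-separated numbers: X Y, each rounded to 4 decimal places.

Answer: -5.2913 8.2030

Derivation:
joint[0] = (0.0000, 0.0000)  (base)
link 0: phi[0] = 110 = 110 deg
  cos(110 deg) = -0.3420, sin(110 deg) = 0.9397
  joint[1] = (0.0000, 0.0000) + 9.9 * (-0.3420, 0.9397) = (0.0000 + -3.3860, 0.0000 + 9.3030) = (-3.3860, 9.3030)
link 1: phi[1] = 110 + 100 = 210 deg
  cos(210 deg) = -0.8660, sin(210 deg) = -0.5000
  joint[2] = (-3.3860, 9.3030) + 2.2 * (-0.8660, -0.5000) = (-3.3860 + -1.9053, 9.3030 + -1.1000) = (-5.2913, 8.2030)
End effector: (-5.2913, 8.2030)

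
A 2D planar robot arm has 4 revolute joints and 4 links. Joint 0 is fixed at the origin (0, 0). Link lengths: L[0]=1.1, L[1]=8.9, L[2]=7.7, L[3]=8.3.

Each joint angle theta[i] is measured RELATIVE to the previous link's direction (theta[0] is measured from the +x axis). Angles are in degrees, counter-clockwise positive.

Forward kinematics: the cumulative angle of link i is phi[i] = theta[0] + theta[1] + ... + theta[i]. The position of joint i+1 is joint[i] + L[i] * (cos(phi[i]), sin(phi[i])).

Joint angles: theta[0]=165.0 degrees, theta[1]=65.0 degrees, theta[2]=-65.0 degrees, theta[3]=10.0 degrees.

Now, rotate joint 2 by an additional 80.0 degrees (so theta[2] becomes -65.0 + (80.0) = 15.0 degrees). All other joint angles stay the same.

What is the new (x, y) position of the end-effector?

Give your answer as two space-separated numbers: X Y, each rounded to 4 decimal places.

joint[0] = (0.0000, 0.0000)  (base)
link 0: phi[0] = 165 = 165 deg
  cos(165 deg) = -0.9659, sin(165 deg) = 0.2588
  joint[1] = (0.0000, 0.0000) + 1.1 * (-0.9659, 0.2588) = (0.0000 + -1.0625, 0.0000 + 0.2847) = (-1.0625, 0.2847)
link 1: phi[1] = 165 + 65 = 230 deg
  cos(230 deg) = -0.6428, sin(230 deg) = -0.7660
  joint[2] = (-1.0625, 0.2847) + 8.9 * (-0.6428, -0.7660) = (-1.0625 + -5.7208, 0.2847 + -6.8178) = (-6.7833, -6.5331)
link 2: phi[2] = 165 + 65 + 15 = 245 deg
  cos(245 deg) = -0.4226, sin(245 deg) = -0.9063
  joint[3] = (-6.7833, -6.5331) + 7.7 * (-0.4226, -0.9063) = (-6.7833 + -3.2542, -6.5331 + -6.9786) = (-10.0375, -13.5117)
link 3: phi[3] = 165 + 65 + 15 + 10 = 255 deg
  cos(255 deg) = -0.2588, sin(255 deg) = -0.9659
  joint[4] = (-10.0375, -13.5117) + 8.3 * (-0.2588, -0.9659) = (-10.0375 + -2.1482, -13.5117 + -8.0172) = (-12.1857, -21.5288)
End effector: (-12.1857, -21.5288)

Answer: -12.1857 -21.5288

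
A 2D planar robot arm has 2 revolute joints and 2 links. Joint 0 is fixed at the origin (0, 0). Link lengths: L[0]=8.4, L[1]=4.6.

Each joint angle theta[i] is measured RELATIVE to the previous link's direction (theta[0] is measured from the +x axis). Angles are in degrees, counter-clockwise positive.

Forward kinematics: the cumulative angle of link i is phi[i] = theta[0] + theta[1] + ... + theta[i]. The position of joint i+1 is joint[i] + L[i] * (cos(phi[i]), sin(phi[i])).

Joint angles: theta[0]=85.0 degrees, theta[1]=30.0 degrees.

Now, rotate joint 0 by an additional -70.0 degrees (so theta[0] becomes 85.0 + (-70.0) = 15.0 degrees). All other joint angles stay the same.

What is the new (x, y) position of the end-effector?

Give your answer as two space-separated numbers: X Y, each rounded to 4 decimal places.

joint[0] = (0.0000, 0.0000)  (base)
link 0: phi[0] = 15 = 15 deg
  cos(15 deg) = 0.9659, sin(15 deg) = 0.2588
  joint[1] = (0.0000, 0.0000) + 8.4 * (0.9659, 0.2588) = (0.0000 + 8.1138, 0.0000 + 2.1741) = (8.1138, 2.1741)
link 1: phi[1] = 15 + 30 = 45 deg
  cos(45 deg) = 0.7071, sin(45 deg) = 0.7071
  joint[2] = (8.1138, 2.1741) + 4.6 * (0.7071, 0.7071) = (8.1138 + 3.2527, 2.1741 + 3.2527) = (11.3665, 5.4268)
End effector: (11.3665, 5.4268)

Answer: 11.3665 5.4268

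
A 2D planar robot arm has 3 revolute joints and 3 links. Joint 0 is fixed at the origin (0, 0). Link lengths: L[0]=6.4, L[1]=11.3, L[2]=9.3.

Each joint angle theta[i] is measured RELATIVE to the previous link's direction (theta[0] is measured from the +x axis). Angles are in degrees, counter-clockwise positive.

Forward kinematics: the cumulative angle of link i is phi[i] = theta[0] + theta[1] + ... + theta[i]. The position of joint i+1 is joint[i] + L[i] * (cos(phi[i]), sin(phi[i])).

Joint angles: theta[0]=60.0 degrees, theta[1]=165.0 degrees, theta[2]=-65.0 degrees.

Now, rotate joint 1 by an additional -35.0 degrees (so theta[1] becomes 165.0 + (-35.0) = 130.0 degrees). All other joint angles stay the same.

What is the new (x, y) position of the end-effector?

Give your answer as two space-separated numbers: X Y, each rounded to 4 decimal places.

joint[0] = (0.0000, 0.0000)  (base)
link 0: phi[0] = 60 = 60 deg
  cos(60 deg) = 0.5000, sin(60 deg) = 0.8660
  joint[1] = (0.0000, 0.0000) + 6.4 * (0.5000, 0.8660) = (0.0000 + 3.2000, 0.0000 + 5.5426) = (3.2000, 5.5426)
link 1: phi[1] = 60 + 130 = 190 deg
  cos(190 deg) = -0.9848, sin(190 deg) = -0.1736
  joint[2] = (3.2000, 5.5426) + 11.3 * (-0.9848, -0.1736) = (3.2000 + -11.1283, 5.5426 + -1.9622) = (-7.9283, 3.5803)
link 2: phi[2] = 60 + 130 + -65 = 125 deg
  cos(125 deg) = -0.5736, sin(125 deg) = 0.8192
  joint[3] = (-7.9283, 3.5803) + 9.3 * (-0.5736, 0.8192) = (-7.9283 + -5.3343, 3.5803 + 7.6181) = (-13.2626, 11.1985)
End effector: (-13.2626, 11.1985)

Answer: -13.2626 11.1985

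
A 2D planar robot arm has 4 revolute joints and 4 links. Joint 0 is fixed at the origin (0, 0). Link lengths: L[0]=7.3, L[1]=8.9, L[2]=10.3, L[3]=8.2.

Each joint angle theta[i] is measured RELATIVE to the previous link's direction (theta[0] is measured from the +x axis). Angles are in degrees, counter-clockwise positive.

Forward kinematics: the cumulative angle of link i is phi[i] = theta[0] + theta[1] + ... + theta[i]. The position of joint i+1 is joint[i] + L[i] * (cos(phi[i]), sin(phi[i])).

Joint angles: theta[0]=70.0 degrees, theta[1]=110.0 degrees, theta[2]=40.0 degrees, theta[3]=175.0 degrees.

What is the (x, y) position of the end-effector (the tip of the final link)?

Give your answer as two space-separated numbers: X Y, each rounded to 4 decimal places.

joint[0] = (0.0000, 0.0000)  (base)
link 0: phi[0] = 70 = 70 deg
  cos(70 deg) = 0.3420, sin(70 deg) = 0.9397
  joint[1] = (0.0000, 0.0000) + 7.3 * (0.3420, 0.9397) = (0.0000 + 2.4967, 0.0000 + 6.8598) = (2.4967, 6.8598)
link 1: phi[1] = 70 + 110 = 180 deg
  cos(180 deg) = -1.0000, sin(180 deg) = 0.0000
  joint[2] = (2.4967, 6.8598) + 8.9 * (-1.0000, 0.0000) = (2.4967 + -8.9000, 6.8598 + 0.0000) = (-6.4033, 6.8598)
link 2: phi[2] = 70 + 110 + 40 = 220 deg
  cos(220 deg) = -0.7660, sin(220 deg) = -0.6428
  joint[3] = (-6.4033, 6.8598) + 10.3 * (-0.7660, -0.6428) = (-6.4033 + -7.8903, 6.8598 + -6.6207) = (-14.2935, 0.2390)
link 3: phi[3] = 70 + 110 + 40 + 175 = 395 deg
  cos(395 deg) = 0.8192, sin(395 deg) = 0.5736
  joint[4] = (-14.2935, 0.2390) + 8.2 * (0.8192, 0.5736) = (-14.2935 + 6.7170, 0.2390 + 4.7033) = (-7.5765, 4.9424)
End effector: (-7.5765, 4.9424)

Answer: -7.5765 4.9424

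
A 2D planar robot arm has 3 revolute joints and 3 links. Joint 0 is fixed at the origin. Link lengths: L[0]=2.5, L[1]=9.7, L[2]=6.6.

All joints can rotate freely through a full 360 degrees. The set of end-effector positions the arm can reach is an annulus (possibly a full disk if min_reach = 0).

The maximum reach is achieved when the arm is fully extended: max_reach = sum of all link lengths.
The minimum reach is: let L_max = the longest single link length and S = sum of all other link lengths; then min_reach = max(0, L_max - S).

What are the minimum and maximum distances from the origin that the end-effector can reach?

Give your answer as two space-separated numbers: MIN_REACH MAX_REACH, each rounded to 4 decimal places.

Link lengths: [2.5, 9.7, 6.6]
max_reach = 2.5 + 9.7 + 6.6 = 18.8
L_max = max([2.5, 9.7, 6.6]) = 9.7
S (sum of others) = 18.8 - 9.7 = 9.1
min_reach = max(0, 9.7 - 9.1) = max(0, 0.6) = 0.6

Answer: 0.6000 18.8000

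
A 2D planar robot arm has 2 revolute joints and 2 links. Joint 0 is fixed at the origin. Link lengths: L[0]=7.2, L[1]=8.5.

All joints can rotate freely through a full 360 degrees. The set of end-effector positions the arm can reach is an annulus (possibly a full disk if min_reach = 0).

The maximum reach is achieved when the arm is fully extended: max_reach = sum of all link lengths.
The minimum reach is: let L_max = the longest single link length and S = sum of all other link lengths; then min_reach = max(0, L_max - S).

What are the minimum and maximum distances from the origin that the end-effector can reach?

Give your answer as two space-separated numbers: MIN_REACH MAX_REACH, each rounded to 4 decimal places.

Answer: 1.3000 15.7000

Derivation:
Link lengths: [7.2, 8.5]
max_reach = 7.2 + 8.5 = 15.7
L_max = max([7.2, 8.5]) = 8.5
S (sum of others) = 15.7 - 8.5 = 7.2
min_reach = max(0, 8.5 - 7.2) = max(0, 1.3) = 1.3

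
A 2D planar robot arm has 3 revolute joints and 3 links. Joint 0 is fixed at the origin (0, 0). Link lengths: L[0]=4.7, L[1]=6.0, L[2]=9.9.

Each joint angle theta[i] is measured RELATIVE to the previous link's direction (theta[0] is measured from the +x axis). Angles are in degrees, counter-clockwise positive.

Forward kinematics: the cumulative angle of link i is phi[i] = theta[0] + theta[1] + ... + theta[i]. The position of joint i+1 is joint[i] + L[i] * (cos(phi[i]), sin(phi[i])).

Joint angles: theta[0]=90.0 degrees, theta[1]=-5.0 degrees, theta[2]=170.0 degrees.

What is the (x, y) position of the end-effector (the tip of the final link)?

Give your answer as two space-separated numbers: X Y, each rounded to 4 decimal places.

Answer: -2.0394 1.1145

Derivation:
joint[0] = (0.0000, 0.0000)  (base)
link 0: phi[0] = 90 = 90 deg
  cos(90 deg) = 0.0000, sin(90 deg) = 1.0000
  joint[1] = (0.0000, 0.0000) + 4.7 * (0.0000, 1.0000) = (0.0000 + 0.0000, 0.0000 + 4.7000) = (0.0000, 4.7000)
link 1: phi[1] = 90 + -5 = 85 deg
  cos(85 deg) = 0.0872, sin(85 deg) = 0.9962
  joint[2] = (0.0000, 4.7000) + 6 * (0.0872, 0.9962) = (0.0000 + 0.5229, 4.7000 + 5.9772) = (0.5229, 10.6772)
link 2: phi[2] = 90 + -5 + 170 = 255 deg
  cos(255 deg) = -0.2588, sin(255 deg) = -0.9659
  joint[3] = (0.5229, 10.6772) + 9.9 * (-0.2588, -0.9659) = (0.5229 + -2.5623, 10.6772 + -9.5627) = (-2.0394, 1.1145)
End effector: (-2.0394, 1.1145)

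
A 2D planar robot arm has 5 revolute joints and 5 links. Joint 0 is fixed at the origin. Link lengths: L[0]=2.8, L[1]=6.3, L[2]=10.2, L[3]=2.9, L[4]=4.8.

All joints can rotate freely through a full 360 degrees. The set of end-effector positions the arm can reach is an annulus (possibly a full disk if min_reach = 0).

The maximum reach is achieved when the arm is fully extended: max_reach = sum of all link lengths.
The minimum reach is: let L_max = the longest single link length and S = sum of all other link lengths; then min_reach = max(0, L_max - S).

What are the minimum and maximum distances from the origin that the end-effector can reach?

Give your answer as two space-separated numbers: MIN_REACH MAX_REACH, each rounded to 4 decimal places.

Link lengths: [2.8, 6.3, 10.2, 2.9, 4.8]
max_reach = 2.8 + 6.3 + 10.2 + 2.9 + 4.8 = 27
L_max = max([2.8, 6.3, 10.2, 2.9, 4.8]) = 10.2
S (sum of others) = 27 - 10.2 = 16.8
min_reach = max(0, 10.2 - 16.8) = max(0, -6.6) = 0

Answer: 0.0000 27.0000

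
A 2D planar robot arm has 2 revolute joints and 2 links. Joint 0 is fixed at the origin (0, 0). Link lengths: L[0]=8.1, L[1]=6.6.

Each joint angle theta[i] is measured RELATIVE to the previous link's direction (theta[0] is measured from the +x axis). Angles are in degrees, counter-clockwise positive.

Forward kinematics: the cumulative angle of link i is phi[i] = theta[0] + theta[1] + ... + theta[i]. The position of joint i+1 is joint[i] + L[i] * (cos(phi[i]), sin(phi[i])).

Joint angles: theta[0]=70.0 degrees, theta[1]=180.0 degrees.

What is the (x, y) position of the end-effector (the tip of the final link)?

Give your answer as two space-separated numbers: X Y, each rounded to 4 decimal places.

Answer: 0.5130 1.4095

Derivation:
joint[0] = (0.0000, 0.0000)  (base)
link 0: phi[0] = 70 = 70 deg
  cos(70 deg) = 0.3420, sin(70 deg) = 0.9397
  joint[1] = (0.0000, 0.0000) + 8.1 * (0.3420, 0.9397) = (0.0000 + 2.7704, 0.0000 + 7.6115) = (2.7704, 7.6115)
link 1: phi[1] = 70 + 180 = 250 deg
  cos(250 deg) = -0.3420, sin(250 deg) = -0.9397
  joint[2] = (2.7704, 7.6115) + 6.6 * (-0.3420, -0.9397) = (2.7704 + -2.2573, 7.6115 + -6.2020) = (0.5130, 1.4095)
End effector: (0.5130, 1.4095)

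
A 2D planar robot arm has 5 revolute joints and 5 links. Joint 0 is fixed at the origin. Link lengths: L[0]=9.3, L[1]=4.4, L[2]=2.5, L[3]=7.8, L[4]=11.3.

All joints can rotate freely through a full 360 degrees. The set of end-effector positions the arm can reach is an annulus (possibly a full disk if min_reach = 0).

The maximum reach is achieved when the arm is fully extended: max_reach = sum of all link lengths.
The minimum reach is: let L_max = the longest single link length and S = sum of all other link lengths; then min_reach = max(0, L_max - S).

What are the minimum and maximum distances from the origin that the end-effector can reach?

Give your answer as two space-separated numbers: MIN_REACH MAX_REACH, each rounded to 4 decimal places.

Link lengths: [9.3, 4.4, 2.5, 7.8, 11.3]
max_reach = 9.3 + 4.4 + 2.5 + 7.8 + 11.3 = 35.3
L_max = max([9.3, 4.4, 2.5, 7.8, 11.3]) = 11.3
S (sum of others) = 35.3 - 11.3 = 24
min_reach = max(0, 11.3 - 24) = max(0, -12.7) = 0

Answer: 0.0000 35.3000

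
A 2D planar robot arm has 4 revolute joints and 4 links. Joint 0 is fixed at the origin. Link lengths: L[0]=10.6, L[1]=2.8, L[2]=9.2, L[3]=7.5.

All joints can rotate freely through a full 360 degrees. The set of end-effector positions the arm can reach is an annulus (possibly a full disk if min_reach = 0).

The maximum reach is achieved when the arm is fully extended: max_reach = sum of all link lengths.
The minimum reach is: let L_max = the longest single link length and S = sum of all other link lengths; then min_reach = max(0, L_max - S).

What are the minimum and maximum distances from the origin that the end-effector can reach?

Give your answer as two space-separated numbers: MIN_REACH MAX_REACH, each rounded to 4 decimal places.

Link lengths: [10.6, 2.8, 9.2, 7.5]
max_reach = 10.6 + 2.8 + 9.2 + 7.5 = 30.1
L_max = max([10.6, 2.8, 9.2, 7.5]) = 10.6
S (sum of others) = 30.1 - 10.6 = 19.5
min_reach = max(0, 10.6 - 19.5) = max(0, -8.9) = 0

Answer: 0.0000 30.1000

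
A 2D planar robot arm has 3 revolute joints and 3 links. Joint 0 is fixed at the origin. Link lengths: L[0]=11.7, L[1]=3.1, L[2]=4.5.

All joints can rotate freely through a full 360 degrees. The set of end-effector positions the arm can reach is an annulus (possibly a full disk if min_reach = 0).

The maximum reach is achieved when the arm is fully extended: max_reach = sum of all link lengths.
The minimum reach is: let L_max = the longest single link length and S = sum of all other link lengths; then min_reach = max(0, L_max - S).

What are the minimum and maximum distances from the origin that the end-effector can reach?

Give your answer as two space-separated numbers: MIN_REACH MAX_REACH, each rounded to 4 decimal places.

Answer: 4.1000 19.3000

Derivation:
Link lengths: [11.7, 3.1, 4.5]
max_reach = 11.7 + 3.1 + 4.5 = 19.3
L_max = max([11.7, 3.1, 4.5]) = 11.7
S (sum of others) = 19.3 - 11.7 = 7.6
min_reach = max(0, 11.7 - 7.6) = max(0, 4.1) = 4.1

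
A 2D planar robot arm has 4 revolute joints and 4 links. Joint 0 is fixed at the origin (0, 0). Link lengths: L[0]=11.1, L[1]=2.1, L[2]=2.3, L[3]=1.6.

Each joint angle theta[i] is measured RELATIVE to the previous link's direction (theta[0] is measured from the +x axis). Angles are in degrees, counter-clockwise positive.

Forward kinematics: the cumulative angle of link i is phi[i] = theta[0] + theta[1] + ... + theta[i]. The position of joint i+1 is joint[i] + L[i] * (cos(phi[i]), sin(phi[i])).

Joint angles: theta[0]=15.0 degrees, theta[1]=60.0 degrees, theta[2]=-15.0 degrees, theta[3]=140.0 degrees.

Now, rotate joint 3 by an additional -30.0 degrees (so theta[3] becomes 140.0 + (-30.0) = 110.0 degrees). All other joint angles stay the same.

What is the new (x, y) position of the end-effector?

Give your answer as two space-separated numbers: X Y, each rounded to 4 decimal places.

Answer: 10.8396 7.1710

Derivation:
joint[0] = (0.0000, 0.0000)  (base)
link 0: phi[0] = 15 = 15 deg
  cos(15 deg) = 0.9659, sin(15 deg) = 0.2588
  joint[1] = (0.0000, 0.0000) + 11.1 * (0.9659, 0.2588) = (0.0000 + 10.7218, 0.0000 + 2.8729) = (10.7218, 2.8729)
link 1: phi[1] = 15 + 60 = 75 deg
  cos(75 deg) = 0.2588, sin(75 deg) = 0.9659
  joint[2] = (10.7218, 2.8729) + 2.1 * (0.2588, 0.9659) = (10.7218 + 0.5435, 2.8729 + 2.0284) = (11.2653, 4.9013)
link 2: phi[2] = 15 + 60 + -15 = 60 deg
  cos(60 deg) = 0.5000, sin(60 deg) = 0.8660
  joint[3] = (11.2653, 4.9013) + 2.3 * (0.5000, 0.8660) = (11.2653 + 1.1500, 4.9013 + 1.9919) = (12.4153, 6.8932)
link 3: phi[3] = 15 + 60 + -15 + 110 = 170 deg
  cos(170 deg) = -0.9848, sin(170 deg) = 0.1736
  joint[4] = (12.4153, 6.8932) + 1.6 * (-0.9848, 0.1736) = (12.4153 + -1.5757, 6.8932 + 0.2778) = (10.8396, 7.1710)
End effector: (10.8396, 7.1710)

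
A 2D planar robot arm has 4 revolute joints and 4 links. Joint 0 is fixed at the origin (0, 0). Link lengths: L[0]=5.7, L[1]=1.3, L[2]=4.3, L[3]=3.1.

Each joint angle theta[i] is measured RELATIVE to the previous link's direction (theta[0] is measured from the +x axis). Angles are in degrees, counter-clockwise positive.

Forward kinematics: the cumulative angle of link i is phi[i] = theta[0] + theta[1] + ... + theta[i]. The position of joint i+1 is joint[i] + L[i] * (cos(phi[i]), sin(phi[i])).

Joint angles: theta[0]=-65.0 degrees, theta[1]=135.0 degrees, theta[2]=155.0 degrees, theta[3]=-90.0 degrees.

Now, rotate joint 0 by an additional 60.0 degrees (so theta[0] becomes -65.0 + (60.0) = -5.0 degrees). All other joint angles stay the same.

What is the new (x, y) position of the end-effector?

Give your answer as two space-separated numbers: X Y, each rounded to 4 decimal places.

Answer: 2.9612 -4.4568

Derivation:
joint[0] = (0.0000, 0.0000)  (base)
link 0: phi[0] = -5 = -5 deg
  cos(-5 deg) = 0.9962, sin(-5 deg) = -0.0872
  joint[1] = (0.0000, 0.0000) + 5.7 * (0.9962, -0.0872) = (0.0000 + 5.6783, 0.0000 + -0.4968) = (5.6783, -0.4968)
link 1: phi[1] = -5 + 135 = 130 deg
  cos(130 deg) = -0.6428, sin(130 deg) = 0.7660
  joint[2] = (5.6783, -0.4968) + 1.3 * (-0.6428, 0.7660) = (5.6783 + -0.8356, -0.4968 + 0.9959) = (4.8427, 0.4991)
link 2: phi[2] = -5 + 135 + 155 = 285 deg
  cos(285 deg) = 0.2588, sin(285 deg) = -0.9659
  joint[3] = (4.8427, 0.4991) + 4.3 * (0.2588, -0.9659) = (4.8427 + 1.1129, 0.4991 + -4.1535) = (5.9556, -3.6544)
link 3: phi[3] = -5 + 135 + 155 + -90 = 195 deg
  cos(195 deg) = -0.9659, sin(195 deg) = -0.2588
  joint[4] = (5.9556, -3.6544) + 3.1 * (-0.9659, -0.2588) = (5.9556 + -2.9944, -3.6544 + -0.8023) = (2.9612, -4.4568)
End effector: (2.9612, -4.4568)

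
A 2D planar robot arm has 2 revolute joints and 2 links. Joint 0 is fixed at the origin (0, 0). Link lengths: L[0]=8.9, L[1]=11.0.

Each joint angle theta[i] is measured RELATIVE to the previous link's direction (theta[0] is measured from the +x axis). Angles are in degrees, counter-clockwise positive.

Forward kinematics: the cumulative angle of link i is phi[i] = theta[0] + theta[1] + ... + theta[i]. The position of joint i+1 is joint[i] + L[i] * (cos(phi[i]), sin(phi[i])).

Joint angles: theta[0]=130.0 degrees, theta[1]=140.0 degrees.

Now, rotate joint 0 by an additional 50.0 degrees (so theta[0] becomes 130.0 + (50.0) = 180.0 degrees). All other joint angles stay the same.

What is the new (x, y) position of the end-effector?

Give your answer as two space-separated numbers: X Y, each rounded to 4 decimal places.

Answer: -0.4735 -7.0707

Derivation:
joint[0] = (0.0000, 0.0000)  (base)
link 0: phi[0] = 180 = 180 deg
  cos(180 deg) = -1.0000, sin(180 deg) = 0.0000
  joint[1] = (0.0000, 0.0000) + 8.9 * (-1.0000, 0.0000) = (0.0000 + -8.9000, 0.0000 + 0.0000) = (-8.9000, 0.0000)
link 1: phi[1] = 180 + 140 = 320 deg
  cos(320 deg) = 0.7660, sin(320 deg) = -0.6428
  joint[2] = (-8.9000, 0.0000) + 11 * (0.7660, -0.6428) = (-8.9000 + 8.4265, 0.0000 + -7.0707) = (-0.4735, -7.0707)
End effector: (-0.4735, -7.0707)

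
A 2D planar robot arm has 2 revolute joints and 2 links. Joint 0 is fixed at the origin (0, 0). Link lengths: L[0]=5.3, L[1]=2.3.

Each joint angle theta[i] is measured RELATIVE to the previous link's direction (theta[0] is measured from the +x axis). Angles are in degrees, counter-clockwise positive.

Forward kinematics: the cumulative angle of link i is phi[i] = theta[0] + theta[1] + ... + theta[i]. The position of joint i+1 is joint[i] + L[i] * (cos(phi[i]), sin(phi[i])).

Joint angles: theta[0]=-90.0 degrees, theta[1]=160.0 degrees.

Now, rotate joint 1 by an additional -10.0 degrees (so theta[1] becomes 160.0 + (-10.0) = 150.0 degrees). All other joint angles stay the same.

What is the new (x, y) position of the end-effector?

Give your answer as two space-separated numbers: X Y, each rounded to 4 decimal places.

joint[0] = (0.0000, 0.0000)  (base)
link 0: phi[0] = -90 = -90 deg
  cos(-90 deg) = 0.0000, sin(-90 deg) = -1.0000
  joint[1] = (0.0000, 0.0000) + 5.3 * (0.0000, -1.0000) = (0.0000 + 0.0000, 0.0000 + -5.3000) = (0.0000, -5.3000)
link 1: phi[1] = -90 + 150 = 60 deg
  cos(60 deg) = 0.5000, sin(60 deg) = 0.8660
  joint[2] = (0.0000, -5.3000) + 2.3 * (0.5000, 0.8660) = (0.0000 + 1.1500, -5.3000 + 1.9919) = (1.1500, -3.3081)
End effector: (1.1500, -3.3081)

Answer: 1.1500 -3.3081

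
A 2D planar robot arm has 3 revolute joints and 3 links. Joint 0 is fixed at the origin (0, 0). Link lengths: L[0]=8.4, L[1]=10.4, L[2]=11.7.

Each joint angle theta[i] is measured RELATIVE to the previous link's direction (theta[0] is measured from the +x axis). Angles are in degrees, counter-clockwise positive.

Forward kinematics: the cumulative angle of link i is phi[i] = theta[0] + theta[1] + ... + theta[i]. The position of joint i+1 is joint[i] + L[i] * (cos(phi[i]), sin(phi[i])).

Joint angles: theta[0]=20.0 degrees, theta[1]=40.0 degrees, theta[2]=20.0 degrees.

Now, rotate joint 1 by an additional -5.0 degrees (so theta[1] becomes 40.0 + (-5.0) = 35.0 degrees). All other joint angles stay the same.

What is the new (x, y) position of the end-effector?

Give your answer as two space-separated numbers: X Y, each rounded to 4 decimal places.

Answer: 16.8868 22.6935

Derivation:
joint[0] = (0.0000, 0.0000)  (base)
link 0: phi[0] = 20 = 20 deg
  cos(20 deg) = 0.9397, sin(20 deg) = 0.3420
  joint[1] = (0.0000, 0.0000) + 8.4 * (0.9397, 0.3420) = (0.0000 + 7.8934, 0.0000 + 2.8730) = (7.8934, 2.8730)
link 1: phi[1] = 20 + 35 = 55 deg
  cos(55 deg) = 0.5736, sin(55 deg) = 0.8192
  joint[2] = (7.8934, 2.8730) + 10.4 * (0.5736, 0.8192) = (7.8934 + 5.9652, 2.8730 + 8.5192) = (13.8586, 11.3922)
link 2: phi[2] = 20 + 35 + 20 = 75 deg
  cos(75 deg) = 0.2588, sin(75 deg) = 0.9659
  joint[3] = (13.8586, 11.3922) + 11.7 * (0.2588, 0.9659) = (13.8586 + 3.0282, 11.3922 + 11.3013) = (16.8868, 22.6935)
End effector: (16.8868, 22.6935)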